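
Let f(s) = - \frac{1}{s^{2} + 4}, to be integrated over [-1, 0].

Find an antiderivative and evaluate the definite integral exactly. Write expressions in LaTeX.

A candidate is checked by its d/ds: the result must match f(s).
F(s) = - \frac{\operatorname{atan}{\left(\frac{s}{2} \right)}}{2} is an antiderivative of f.
Check: d/ds[- \frac{\operatorname{atan}{\left(\frac{s}{2} \right)}}{2}] = - \frac{1}{s^{2} + 4} = f(s).
F(0) = 0; F(-1) = \frac{\operatorname{atan}{\left(\frac{1}{2} \right)}}{2}.
Integral = F(0) - F(-1) = - \frac{\operatorname{atan}{\left(\frac{1}{2} \right)}}{2}.

Antiderivative: F(s) = - \frac{\operatorname{atan}{\left(\frac{s}{2} \right)}}{2}; value = - \frac{\operatorname{atan}{\left(\frac{1}{2} \right)}}{2}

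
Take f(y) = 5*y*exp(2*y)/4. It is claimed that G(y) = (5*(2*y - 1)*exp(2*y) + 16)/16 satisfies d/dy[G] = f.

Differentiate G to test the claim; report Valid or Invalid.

Valid: G'(y) = f(y).

d/dy[G] = 5*y*exp(2*y)/4
This equals f(y) exactly, so the claim holds.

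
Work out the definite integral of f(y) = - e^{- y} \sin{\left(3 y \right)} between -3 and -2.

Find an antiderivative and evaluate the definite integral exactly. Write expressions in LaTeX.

Antiderivative: F(y) = \frac{e^{- y} \sin{\left(3 y \right)}}{10} + \frac{3 e^{- y} \cos{\left(3 y \right)}}{10}; value = - \frac{e^{2} \sin{\left(6 \right)}}{10} + \frac{e^{3} \sin{\left(9 \right)}}{10} + \frac{3 e^{2} \cos{\left(6 \right)}}{10} - \frac{3 e^{3} \cos{\left(9 \right)}}{10}

A candidate is checked by its d/dy: the result must match f(y).
F(y) = \frac{e^{- y} \sin{\left(3 y \right)}}{10} + \frac{3 e^{- y} \cos{\left(3 y \right)}}{10} is an antiderivative of f.
Check: d/dy[\frac{e^{- y} \sin{\left(3 y \right)}}{10} + \frac{3 e^{- y} \cos{\left(3 y \right)}}{10}] = - e^{- y} \sin{\left(3 y \right)} = f(y).
F(-2) = - \frac{e^{2} \sin{\left(6 \right)}}{10} + \frac{3 e^{2} \cos{\left(6 \right)}}{10}; F(-3) = \frac{3 e^{3} \cos{\left(9 \right)}}{10} - \frac{e^{3} \sin{\left(9 \right)}}{10}.
Integral = F(-2) - F(-3) = - \frac{e^{2} \sin{\left(6 \right)}}{10} + \frac{e^{3} \sin{\left(9 \right)}}{10} + \frac{3 e^{2} \cos{\left(6 \right)}}{10} - \frac{3 e^{3} \cos{\left(9 \right)}}{10}.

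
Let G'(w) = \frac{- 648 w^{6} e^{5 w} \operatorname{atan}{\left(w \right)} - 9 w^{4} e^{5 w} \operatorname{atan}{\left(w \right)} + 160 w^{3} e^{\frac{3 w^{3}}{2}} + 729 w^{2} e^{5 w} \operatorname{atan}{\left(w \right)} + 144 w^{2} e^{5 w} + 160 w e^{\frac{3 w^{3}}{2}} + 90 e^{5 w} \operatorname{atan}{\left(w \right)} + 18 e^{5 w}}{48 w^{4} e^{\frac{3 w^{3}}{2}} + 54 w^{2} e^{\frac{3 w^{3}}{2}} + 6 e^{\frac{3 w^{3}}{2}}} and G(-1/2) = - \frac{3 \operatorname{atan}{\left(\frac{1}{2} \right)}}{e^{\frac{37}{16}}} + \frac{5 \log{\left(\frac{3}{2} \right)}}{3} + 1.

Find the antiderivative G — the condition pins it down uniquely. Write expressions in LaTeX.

G(w) = \frac{9 e^{- \frac{3 w^{3}}{2} + 5 w} \operatorname{atan}{\left(w \right)} + 5 \log{\left(4 w^{2} + \frac{1}{2} \right)} + 3}{3}

Check a candidate G(w) by differentiating: d/dw[G] must match the given G'(w).
A general antiderivative is 3 e^{- \frac{3 w^{3}}{2} + 5 w} \operatorname{atan}{\left(w \right)} + \frac{5 \log{\left(4 w^{2} + \frac{1}{2} \right)}}{3} + C.
The condition gives C = - \frac{3 \operatorname{atan}{\left(\frac{1}{2} \right)}}{e^{\frac{37}{16}}} + \frac{5 \log{\left(\frac{3}{2} \right)}}{3} + 1 - (- \frac{3 \operatorname{atan}{\left(\frac{1}{2} \right)}}{e^{\frac{37}{16}}} + \frac{5 \log{\left(\frac{3}{2} \right)}}{3}) = 1.
So G(w) = \frac{9 e^{- \frac{3 w^{3}}{2} + 5 w} \operatorname{atan}{\left(w \right)} + 5 \log{\left(4 w^{2} + \frac{1}{2} \right)} + 3}{3}.
Check: d/dw[\frac{9 e^{- \frac{3 w^{3}}{2} + 5 w} \operatorname{atan}{\left(w \right)} + 5 \log{\left(4 w^{2} + \frac{1}{2} \right)} + 3}{3}] = \frac{- 648 w^{6} e^{5 w} e^{- \frac{3 w^{3}}{2}} \operatorname{atan}{\left(w \right)} - 9 w^{4} e^{5 w} e^{- \frac{3 w^{3}}{2}} \operatorname{atan}{\left(w \right)} + 160 w^{3} + 729 w^{2} e^{5 w} e^{- \frac{3 w^{3}}{2}} \operatorname{atan}{\left(w \right)} + 144 w^{2} e^{5 w} e^{- \frac{3 w^{3}}{2}} + 160 w + 90 e^{5 w} e^{- \frac{3 w^{3}}{2}} \operatorname{atan}{\left(w \right)} + 18 e^{5 w} e^{- \frac{3 w^{3}}{2}}}{48 w^{4} + 54 w^{2} + 6}, which equals G'(w).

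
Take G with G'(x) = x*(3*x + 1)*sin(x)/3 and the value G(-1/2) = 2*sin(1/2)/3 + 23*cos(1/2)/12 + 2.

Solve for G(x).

G(x) = (-3*x**2*cos(x) + 6*x*sin(x) - x*cos(x) + sin(x) + 6*cos(x) + 6)/3

Since d/dx undoes antidifferentiation here, G(x) must give back the stated G'(x).
A general antiderivative is -x**2*cos(x) + 2*x*sin(x) - x*cos(x)/3 + sin(x)/3 + 2*cos(x) + C.
The condition gives C = 2*sin(1/2)/3 + 23*cos(1/2)/12 + 2 - (2*sin(1/2)/3 + 23*cos(1/2)/12) = 2.
So G(x) = (-3*x**2*cos(x) + 6*x*sin(x) - x*cos(x) + sin(x) + 6*cos(x) + 6)/3.
Check: d/dx[(-3*x**2*cos(x) + 6*x*sin(x) - x*cos(x) + sin(x) + 6*cos(x) + 6)/3] = x**2*sin(x) + x*sin(x)/3, which equals G'(x).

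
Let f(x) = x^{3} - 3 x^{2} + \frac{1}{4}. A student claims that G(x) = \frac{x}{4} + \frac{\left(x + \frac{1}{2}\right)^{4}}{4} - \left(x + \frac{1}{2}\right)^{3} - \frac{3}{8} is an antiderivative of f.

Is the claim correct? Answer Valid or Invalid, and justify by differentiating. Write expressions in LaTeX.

d/dx[G] = x^{3} - \frac{3 x^{2}}{2} - \frac{9 x}{4} - \frac{3}{8}
d/dx[G] - f(x) = \frac{3 x^{2}}{2} - \frac{9 x}{4} - \frac{5}{8} != 0.

Invalid: d/dx[G] - f = \frac{3 x^{2}}{2} - \frac{9 x}{4} - \frac{5}{8}, which is not 0.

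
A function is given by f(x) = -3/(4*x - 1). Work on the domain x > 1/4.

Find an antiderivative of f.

Differentiate the proposed F(x) back; it has to land on f(x) exactly.
Check: d/dx[-3*log(2*x - 1/2)/4] = -3/(4*x - 1) = f(x).

An antiderivative is F(x) = -3*log(2*x - 1/2)/4.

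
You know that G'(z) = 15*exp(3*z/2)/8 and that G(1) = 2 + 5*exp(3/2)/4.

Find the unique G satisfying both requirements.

Differentiate the proposed G(z) back; it has to land on the given G'(z).
A general antiderivative is 5*exp(3*z/2)/4 + C.
The condition gives C = 2 + 5*exp(3/2)/4 - (5*exp(3/2)/4) = 2.
So G(z) = 5*exp(3*z/2)/4 + 2.
Check: d/dz[5*exp(3*z/2)/4 + 2] = 15*exp(3*z/2)/8 = G'(z).

G(z) = 5*exp(3*z/2)/4 + 2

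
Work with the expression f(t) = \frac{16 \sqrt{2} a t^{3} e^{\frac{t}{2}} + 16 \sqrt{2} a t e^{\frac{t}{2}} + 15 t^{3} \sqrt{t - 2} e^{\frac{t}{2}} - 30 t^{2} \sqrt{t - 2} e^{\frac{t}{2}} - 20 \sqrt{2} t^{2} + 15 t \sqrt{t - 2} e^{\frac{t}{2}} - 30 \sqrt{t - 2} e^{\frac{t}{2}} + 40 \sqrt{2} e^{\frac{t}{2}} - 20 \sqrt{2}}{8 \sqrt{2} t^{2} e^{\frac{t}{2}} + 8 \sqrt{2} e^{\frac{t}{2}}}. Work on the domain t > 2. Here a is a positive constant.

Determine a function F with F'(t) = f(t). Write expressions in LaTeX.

An antiderivative is F(t) = \frac{\left(8 a t^{2} e^{\frac{t}{2}} + 3 \sqrt{2} t^{2} \sqrt{t - 2} e^{\frac{t}{2}} - 12 \sqrt{2} t \sqrt{t - 2} e^{\frac{t}{2}} + 12 \sqrt{2} \sqrt{t - 2} e^{\frac{t}{2}} + 40 e^{\frac{t}{2}} \operatorname{atan}{\left(t \right)} + 40\right) e^{- \frac{t}{2}}}{8}.

Whatever form F(t) takes, F'(t) = f(t) is non-negotiable.
Check: d/dt[\frac{\left(8 a t^{2} e^{\frac{t}{2}} + 3 \sqrt{2} t^{2} \sqrt{t - 2} e^{\frac{t}{2}} - 12 \sqrt{2} t \sqrt{t - 2} e^{\frac{t}{2}} + 12 \sqrt{2} \sqrt{t - 2} e^{\frac{t}{2}} + 40 e^{\frac{t}{2}} \operatorname{atan}{\left(t \right)} + 40\right) e^{- \frac{t}{2}}}{8}] = \frac{32 a t^{3} \sqrt{t - 2} e^{\frac{t}{2}} + 32 a t \sqrt{t - 2} e^{\frac{t}{2}} + 15 \sqrt{2} t^{4} e^{\frac{t}{2}} - 60 \sqrt{2} t^{3} e^{\frac{t}{2}} - 40 t^{2} \sqrt{t - 2} + 75 \sqrt{2} t^{2} e^{\frac{t}{2}} - 60 \sqrt{2} t e^{\frac{t}{2}} + 80 \sqrt{t - 2} e^{\frac{t}{2}} - 40 \sqrt{t - 2} + 60 \sqrt{2} e^{\frac{t}{2}}}{16 t^{2} \sqrt{t - 2} e^{\frac{t}{2}} + 16 \sqrt{t - 2} e^{\frac{t}{2}}}, which equals f(t).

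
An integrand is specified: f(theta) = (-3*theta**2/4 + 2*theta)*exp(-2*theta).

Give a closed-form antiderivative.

Recognize the product-rule pattern: f = u'v + uv' with u = 3*theta**2/8 - 5*theta/8 - 5/16, v = exp(-2*theta), so integration by parts undoes it.
Check: d/dtheta[(6*theta**2 - 10*theta - 5)*exp(-2*theta)/16] = (-3*theta**2 + 8*theta)*exp(-2*theta)/4, which equals f(theta).

An antiderivative is F(theta) = (6*theta**2 - 10*theta - 5)*exp(-2*theta)/16.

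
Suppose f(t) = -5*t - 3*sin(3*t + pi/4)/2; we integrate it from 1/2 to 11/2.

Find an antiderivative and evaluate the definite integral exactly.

Integrate term by term and add the pieces.
F(t) = -5*t**2/2 + cos(3*t + pi/4)/2 is an antiderivative of f.
Check: d/dt[-5*t**2/2 + cos(3*t + pi/4)/2] = -5*t - 3*sin(3*t + pi/4)/2 = f(t).
F(11/2) = -605/8 + cos(pi/4 + 33/2)/2; F(1/2) = -5/8 + cos(pi/4 + 3/2)/2.
Integral = F(11/2) - F(1/2) = -75 + cos(pi/4 + 33/2)/2 - cos(pi/4 + 3/2)/2.

Antiderivative: F(t) = -5*t**2/2 + cos(3*t + pi/4)/2; value = -75 + cos(pi/4 + 33/2)/2 - cos(pi/4 + 3/2)/2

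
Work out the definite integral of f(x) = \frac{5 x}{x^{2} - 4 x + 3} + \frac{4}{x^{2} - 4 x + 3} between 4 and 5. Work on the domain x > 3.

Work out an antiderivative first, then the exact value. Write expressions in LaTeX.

Antiderivative: F(x) = \frac{19 \log{\left(x - 3 \right)}}{2} - \frac{9 \log{\left(x - 1 \right)}}{2}; value = - \frac{9 \log{\left(4 \right)}}{2} + \frac{9 \log{\left(3 \right)}}{2} + \frac{19 \log{\left(2 \right)}}{2}

The denominator factors as \left(x - 3\right) \left(x - 1\right); partial fractions split f into directly integrable pieces: - \frac{9}{2 \left(x - 1\right)} + \frac{19}{2 \left(x - 3\right)}.
F(x) = \frac{19 \log{\left(x - 3 \right)}}{2} - \frac{9 \log{\left(x - 1 \right)}}{2} is an antiderivative of f.
Check: d/dx[\frac{19 \log{\left(x - 3 \right)}}{2} - \frac{9 \log{\left(x - 1 \right)}}{2}] = \frac{5 x + 4}{x^{2} - 4 x + 3}, which equals f(x).
F(5) = - \frac{9 \log{\left(4 \right)}}{2} + \frac{19 \log{\left(2 \right)}}{2}; F(4) = - \frac{9 \log{\left(3 \right)}}{2}.
Integral = F(5) - F(4) = - \frac{9 \log{\left(4 \right)}}{2} + \frac{9 \log{\left(3 \right)}}{2} + \frac{19 \log{\left(2 \right)}}{2}.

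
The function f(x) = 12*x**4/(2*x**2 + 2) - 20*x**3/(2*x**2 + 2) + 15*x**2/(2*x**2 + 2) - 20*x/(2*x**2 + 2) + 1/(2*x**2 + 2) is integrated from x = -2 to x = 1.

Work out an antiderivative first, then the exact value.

The integrand splits into summands that can be handled one at a time.
F(x) = 2*x**3 - 5*x**2 + 3*x/2 - atan(x) is an antiderivative of f.
Check: d/dx[2*x**3 - 5*x**2 + 3*x/2 - atan(x)] = (12*x**4 - 20*x**3 + 15*x**2 - 20*x + 1)/(2*x**2 + 2), which equals f(x).
F(1) = -3/2 - pi/4; F(-2) = -39 + atan(2).
Integral = F(1) - F(-2) = -atan(2) - pi/4 + 75/2.

Antiderivative: F(x) = 2*x**3 - 5*x**2 + 3*x/2 - atan(x); value = -atan(2) - pi/4 + 75/2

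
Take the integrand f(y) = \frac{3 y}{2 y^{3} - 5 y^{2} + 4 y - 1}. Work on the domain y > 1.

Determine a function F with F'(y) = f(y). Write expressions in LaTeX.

An antiderivative is F(y) = - 3 \log{\left(y - 1 \right)} + 3 \log{\left(y - \frac{1}{2} \right)} - \frac{3}{y - 1}.

The denominator factors as \left(y - 1\right)^{2} \left(2 y - 1\right); partial fractions split f into directly integrable pieces: \frac{6}{2 y - 1} - \frac{3}{y - 1} + \frac{3}{\left(y - 1\right)^{2}}.
Check: d/dy[- 3 \log{\left(y - 1 \right)} + 3 \log{\left(y - \frac{1}{2} \right)} - \frac{3}{y - 1}] = \frac{3 y}{2 y^{3} - 5 y^{2} + 4 y - 1} = f(y).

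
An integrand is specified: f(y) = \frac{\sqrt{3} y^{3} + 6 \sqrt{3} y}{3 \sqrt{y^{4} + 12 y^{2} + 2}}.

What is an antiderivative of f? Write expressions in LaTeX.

f matches the chain-rule pattern g'(h)*h' with inner function h(y) = \frac{y^{4}}{3} + 4 y^{2} + \frac{2}{3}; substituting u = h(y) collapses the integral.
Check: d/dy[\frac{\sqrt{\frac{y^{4}}{3} + 4 y^{2} + \frac{2}{3}}}{2}] = \frac{\sqrt{3} y^{3} + 6 \sqrt{3} y}{3 \sqrt{y^{4} + 12 y^{2} + 2}} = f(y).

An antiderivative is F(y) = \frac{\sqrt{\frac{y^{4}}{3} + 4 y^{2} + \frac{2}{3}}}{2}.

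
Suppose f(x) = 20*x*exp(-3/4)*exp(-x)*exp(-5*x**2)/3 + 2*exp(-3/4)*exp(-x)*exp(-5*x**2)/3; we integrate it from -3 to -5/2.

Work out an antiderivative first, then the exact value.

The substitution u = -5*x**2 - x - 3/4 works: f is exactly (dF/du)*(du/dx) for that inner function.
F(x) = -2*exp(-5*x**2 - x - 3/4)/3 is an antiderivative of f.
Check: d/dx[-2*exp(-5*x**2 - x - 3/4)/3] = (20*x + 2)*exp(-3/4)*exp(-x)*exp(-5*x**2)/3, which equals f(x).
F(-5/2) = -2*exp(-59/2)/3; F(-3) = -2*exp(-171/4)/3.
Integral = F(-5/2) - F(-3) = -2*exp(-59/2)/3 + 2*exp(-171/4)/3.

Antiderivative: F(x) = -2*exp(-5*x**2 - x - 3/4)/3; value = -2*exp(-59/2)/3 + 2*exp(-171/4)/3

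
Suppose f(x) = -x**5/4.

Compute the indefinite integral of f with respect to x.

Check any antiderivative F(x) by computing F'(x) and comparing it with f(x).
Check: d/dx[-x**6/24] = -x**5/4 = f(x).

F(x) = -x**6/24 + C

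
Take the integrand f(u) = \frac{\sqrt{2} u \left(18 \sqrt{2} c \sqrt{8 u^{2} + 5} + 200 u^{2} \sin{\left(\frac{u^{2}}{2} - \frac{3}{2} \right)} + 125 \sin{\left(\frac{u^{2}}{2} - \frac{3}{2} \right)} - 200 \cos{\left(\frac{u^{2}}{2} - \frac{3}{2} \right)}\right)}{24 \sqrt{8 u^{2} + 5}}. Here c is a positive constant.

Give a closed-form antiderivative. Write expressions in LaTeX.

Recover f(u) by differentiating a candidate F(u); any mismatch rules it out.
Check: d/du[\frac{3 c u^{2}}{4} - \frac{25 \sqrt{4 u^{2} + \frac{5}{2}} \cos{\left(\frac{u^{2}}{2} - \frac{3}{2} \right)}}{12}] = \frac{\sqrt{2} \left(18 \sqrt{2} c u \sqrt{8 u^{2} + 5} + 200 u^{3} \sin{\left(\frac{u^{2}}{2} - \frac{3}{2} \right)} + 125 u \sin{\left(\frac{u^{2}}{2} - \frac{3}{2} \right)} - 200 u \cos{\left(\frac{u^{2}}{2} - \frac{3}{2} \right)}\right)}{24 \sqrt{8 u^{2} + 5}}, which equals f(u).

An antiderivative is F(u) = \frac{3 c u^{2}}{4} - \frac{25 \sqrt{4 u^{2} + \frac{5}{2}} \cos{\left(\frac{u^{2}}{2} - \frac{3}{2} \right)}}{12}.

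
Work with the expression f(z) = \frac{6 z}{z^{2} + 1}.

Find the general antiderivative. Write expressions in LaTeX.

f matches the chain-rule pattern g'(h)*h' with inner function h(z) = 2 z^{2} + 2; substituting u = h(z) collapses the integral.
Check: d/dz[3 \log{\left(z^{2} + 1 \right)}] = \frac{6 z}{z^{2} + 1} = f(z).

F(z) = 3 \log{\left(z^{2} + 1 \right)} + C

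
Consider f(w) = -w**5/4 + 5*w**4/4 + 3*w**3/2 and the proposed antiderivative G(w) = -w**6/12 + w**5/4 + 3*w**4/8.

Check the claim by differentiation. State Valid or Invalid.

d/dw[G] = -w**5/2 + 5*w**4/4 + 3*w**3/2
d/dw[G] - f(w) = -w**5/4 != 0.

Invalid: d/dw[G] - f = -w**5/4, which is not 0.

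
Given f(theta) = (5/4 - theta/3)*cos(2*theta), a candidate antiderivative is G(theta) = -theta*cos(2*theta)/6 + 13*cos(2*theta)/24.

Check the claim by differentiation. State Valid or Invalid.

d/dtheta[G] = theta*sin(2*theta)/3 - 13*sin(2*theta)/12 - cos(2*theta)/6
d/dtheta[G] - f(theta) = theta*sin(2*theta)/3 + theta*cos(2*theta)/3 - 13*sin(2*theta)/12 - 17*cos(2*theta)/12 != 0.

Invalid: d/dtheta[G] - f = theta*sin(2*theta)/3 + theta*cos(2*theta)/3 - 13*sin(2*theta)/12 - 17*cos(2*theta)/12, which is not 0.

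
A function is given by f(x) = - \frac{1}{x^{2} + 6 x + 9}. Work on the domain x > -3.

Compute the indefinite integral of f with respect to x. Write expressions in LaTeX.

F(x) = \frac{1}{x + 3} + C

Check any antiderivative F(x) by computing F'(x) and comparing it with f(x).
Check: d/dx[\frac{1}{x + 3}] = - \frac{1}{x^{2} + 6 x + 9} = f(x).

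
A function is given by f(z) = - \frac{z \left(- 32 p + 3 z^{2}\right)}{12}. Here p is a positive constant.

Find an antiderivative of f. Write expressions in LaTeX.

A first test for any F(z): its z-derivative must equal f(z) identically.
Check: d/dz[\frac{4 p z^{2}}{3} - \frac{z^{4}}{16}] = \frac{8 p z}{3} - \frac{z^{3}}{4}, which equals f(z).

An antiderivative is F(z) = \frac{4 p z^{2}}{3} - \frac{z^{4}}{16}.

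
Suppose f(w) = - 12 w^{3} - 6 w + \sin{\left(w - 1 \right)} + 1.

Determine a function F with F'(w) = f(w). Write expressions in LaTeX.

Integrate term by term and add the pieces.
Check: d/dw[- \frac{6 w^{4} + 6 w^{2} - 2 w + 2 \cos{\left(w - 1 \right)} - 5}{2}] = - 12 w^{3} - 6 w + \sin{\left(w - 1 \right)} + 1 = f(w).

An antiderivative is F(w) = - \frac{6 w^{4} + 6 w^{2} - 2 w + 2 \cos{\left(w - 1 \right)} - 5}{2}.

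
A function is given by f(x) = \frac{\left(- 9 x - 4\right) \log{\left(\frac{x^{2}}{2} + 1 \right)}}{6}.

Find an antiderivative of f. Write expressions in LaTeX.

Recover f(x) by differentiating a candidate F(x); any mismatch rules it out.
Check: d/dx[- \frac{3 x^{2} \log{\left(\frac{x^{2}}{2} + 1 \right)}}{4} + \frac{3 x^{2}}{4} - \frac{2 x \log{\left(\frac{x^{2}}{2} + 1 \right)}}{3} + \frac{4 x}{3} - \frac{3 \log{\left(x^{2} + 2 \right)}}{2} - \frac{4 \sqrt{2} \operatorname{atan}{\left(\frac{\sqrt{2} x}{2} \right)}}{3}] = - \frac{3 x \log{\left(\frac{x^{2}}{2} + 1 \right)}}{2} - \frac{2 \log{\left(\frac{x^{2}}{2} + 1 \right)}}{3}, which equals f(x).

An antiderivative is F(x) = - \frac{3 x^{2} \log{\left(\frac{x^{2}}{2} + 1 \right)}}{4} + \frac{3 x^{2}}{4} - \frac{2 x \log{\left(\frac{x^{2}}{2} + 1 \right)}}{3} + \frac{4 x}{3} - \frac{3 \log{\left(x^{2} + 2 \right)}}{2} - \frac{4 \sqrt{2} \operatorname{atan}{\left(\frac{\sqrt{2} x}{2} \right)}}{3}.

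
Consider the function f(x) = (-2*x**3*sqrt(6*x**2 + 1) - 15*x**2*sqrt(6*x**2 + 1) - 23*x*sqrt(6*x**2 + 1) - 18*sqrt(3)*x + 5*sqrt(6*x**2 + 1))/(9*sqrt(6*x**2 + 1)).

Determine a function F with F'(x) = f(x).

Whatever form F(x) takes, F'(x) = f(x) is non-negotiable.
Check: d/dx[-(x**4 + 10*x**3 + 23*x**2 - 10*x + 6*sqrt(3)*sqrt(6*x**2 + 1) + 1)/18] = (-2*x**3*sqrt(6*x**2 + 1) - 15*x**2*sqrt(6*x**2 + 1) - 23*x*sqrt(6*x**2 + 1) - 18*sqrt(3)*x + 5*sqrt(6*x**2 + 1))/(9*sqrt(6*x**2 + 1)) = f(x).

An antiderivative is F(x) = -(x**4 + 10*x**3 + 23*x**2 - 10*x + 6*sqrt(3)*sqrt(6*x**2 + 1) + 1)/18.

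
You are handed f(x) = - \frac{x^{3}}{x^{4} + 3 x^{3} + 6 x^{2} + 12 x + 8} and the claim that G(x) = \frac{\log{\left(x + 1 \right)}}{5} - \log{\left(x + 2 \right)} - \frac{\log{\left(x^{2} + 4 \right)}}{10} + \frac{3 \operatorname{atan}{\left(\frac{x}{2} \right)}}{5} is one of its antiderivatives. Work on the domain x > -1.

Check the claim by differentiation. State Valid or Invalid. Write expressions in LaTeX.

d/dx[G] = - \frac{x^{3}}{x^{4} + 3 x^{3} + 6 x^{2} + 12 x + 8}
This equals f(x) exactly, so the claim holds.

Valid - differentiating G returns exactly f.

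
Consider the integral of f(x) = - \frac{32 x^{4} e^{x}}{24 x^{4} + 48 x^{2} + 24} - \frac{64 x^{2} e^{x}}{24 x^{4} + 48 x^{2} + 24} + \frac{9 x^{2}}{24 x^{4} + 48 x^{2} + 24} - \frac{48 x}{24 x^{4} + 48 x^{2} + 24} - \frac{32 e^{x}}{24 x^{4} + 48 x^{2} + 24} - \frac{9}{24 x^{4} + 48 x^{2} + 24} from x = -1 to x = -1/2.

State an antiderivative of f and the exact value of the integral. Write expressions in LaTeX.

The integrand splits into summands that can be handled one at a time.
F(x) = - \frac{3 x}{8 x^{2} + 8} - \frac{4 e^{x}}{3} + \frac{2}{2 x^{2} + 2} is an antiderivative of f.
Check: d/dx[- \frac{3 x}{8 x^{2} + 8} - \frac{4 e^{x}}{3} + \frac{2}{2 x^{2} + 2}] = \frac{- 32 x^{4} e^{x} - 64 x^{2} e^{x} + 9 x^{2} - 48 x - 32 e^{x} - 9}{24 x^{4} + 48 x^{2} + 24}, which equals f(x).
F(-1/2) = \frac{19}{20} - \frac{4}{3 e^{\frac{1}{2}}}; F(-1) = \frac{11}{16} - \frac{4}{3 e}.
Integral = F(-1/2) - F(-1) = - \frac{4}{3 e^{\frac{1}{2}}} + \frac{21}{80} + \frac{4}{3 e}.

Antiderivative: F(x) = - \frac{3 x}{8 x^{2} + 8} - \frac{4 e^{x}}{3} + \frac{2}{2 x^{2} + 2}; value = - \frac{4}{3 e^{\frac{1}{2}}} + \frac{21}{80} + \frac{4}{3 e}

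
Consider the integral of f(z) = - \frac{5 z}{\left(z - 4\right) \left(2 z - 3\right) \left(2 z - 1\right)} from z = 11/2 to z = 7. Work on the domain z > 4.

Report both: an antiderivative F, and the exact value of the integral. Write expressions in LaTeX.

Antiderivative: F(z) = \frac{- 16 \log{\left(z - 4 \right)} + 21 \log{\left(z - \frac{3}{2} \right)} - 5 \log{\left(z - \frac{1}{2} \right)}}{28}; value = - \frac{3 \log{\left(4 \right)}}{4} - \frac{4 \log{\left(3 \right)}}{7} - \frac{5 \log{\left(\frac{13}{2} \right)}}{28} + \frac{4 \log{\left(\frac{3}{2} \right)}}{7} + \frac{5 \log{\left(5 \right)}}{28} + \frac{3 \log{\left(\frac{11}{2} \right)}}{4}

Factor the denominator (\left(z - 4\right) \left(2 z - 3\right) \left(2 z - 1\right)) and decompose: f = - \frac{5}{14 \left(2 z - 1\right)} + \frac{3}{2 \left(2 z - 3\right)} - \frac{4}{7 \left(z - 4\right)}; each piece integrates to a log, atan, or power term.
F(z) = \frac{- 16 \log{\left(z - 4 \right)} + 21 \log{\left(z - \frac{3}{2} \right)} - 5 \log{\left(z - \frac{1}{2} \right)}}{28} is an antiderivative of f.
Check: d/dz[\frac{- 16 \log{\left(z - 4 \right)} + 21 \log{\left(z - \frac{3}{2} \right)} - 5 \log{\left(z - \frac{1}{2} \right)}}{28}] = - \frac{5 z}{4 z^{3} - 24 z^{2} + 35 z - 12}, which equals f(z).
F(7) = - \frac{4 \log{\left(3 \right)}}{7} - \frac{5 \log{\left(\frac{13}{2} \right)}}{28} + \frac{3 \log{\left(\frac{11}{2} \right)}}{4}; F(11/2) = - \frac{5 \log{\left(5 \right)}}{28} - \frac{4 \log{\left(\frac{3}{2} \right)}}{7} + \frac{3 \log{\left(4 \right)}}{4}.
Integral = F(7) - F(11/2) = - \frac{3 \log{\left(4 \right)}}{4} - \frac{4 \log{\left(3 \right)}}{7} - \frac{5 \log{\left(\frac{13}{2} \right)}}{28} + \frac{4 \log{\left(\frac{3}{2} \right)}}{7} + \frac{5 \log{\left(5 \right)}}{28} + \frac{3 \log{\left(\frac{11}{2} \right)}}{4}.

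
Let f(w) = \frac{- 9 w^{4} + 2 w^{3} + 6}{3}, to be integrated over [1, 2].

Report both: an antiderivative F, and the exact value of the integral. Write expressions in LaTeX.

Since d/dw undoes antidifferentiation here, F'(w) = f(w) is required of F(w).
F(w) = \frac{w \left(- 18 w^{4} + 5 w^{3} + 60\right)}{30} is an antiderivative of f.
Check: d/dw[\frac{w \left(- 18 w^{4} + 5 w^{3} + 60\right)}{30}] = - 3 w^{4} + \frac{2 w^{3}}{3} + 2, which equals f(w).
F(2) = - \frac{188}{15}; F(1) = \frac{47}{30}.
Integral = F(2) - F(1) = - \frac{141}{10}.

Antiderivative: F(w) = \frac{w \left(- 18 w^{4} + 5 w^{3} + 60\right)}{30}; value = - \frac{141}{10}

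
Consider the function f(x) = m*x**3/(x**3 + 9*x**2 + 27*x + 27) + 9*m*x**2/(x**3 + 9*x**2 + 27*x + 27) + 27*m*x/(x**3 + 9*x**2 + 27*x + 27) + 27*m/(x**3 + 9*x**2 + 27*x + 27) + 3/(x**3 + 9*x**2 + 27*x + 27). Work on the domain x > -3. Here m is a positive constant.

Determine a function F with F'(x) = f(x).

An antiderivative is F(x) = (2*m*x**3 + 12*m*x**2 + 18*m*x - 3)/(2*(x + 3)**2).

Integrate term by term and add the pieces.
Check: d/dx[(2*m*x**3 + 12*m*x**2 + 18*m*x - 3)/(2*(x + 3)**2)] = (m*x**3 + 9*m*x**2 + 27*m*x + 27*m + 3)/(x**3 + 9*x**2 + 27*x + 27), which equals f(x).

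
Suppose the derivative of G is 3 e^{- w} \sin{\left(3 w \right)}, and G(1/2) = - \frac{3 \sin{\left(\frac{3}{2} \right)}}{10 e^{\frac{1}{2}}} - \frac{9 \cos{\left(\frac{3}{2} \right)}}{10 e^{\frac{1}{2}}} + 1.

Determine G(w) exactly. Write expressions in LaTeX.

G(w) = - \frac{\left(- 10 e^{w} + 3 \sin{\left(3 w \right)} + 9 \cos{\left(3 w \right)}\right) e^{- w}}{10}

A candidate passes only if d/dw[G] lands on the given G'(w) exactly.
A general antiderivative is - \frac{3 e^{- w} \sin{\left(3 w \right)}}{10} - \frac{9 e^{- w} \cos{\left(3 w \right)}}{10} + C.
The condition gives C = - \frac{3 \sin{\left(\frac{3}{2} \right)}}{10 e^{\frac{1}{2}}} - \frac{9 \cos{\left(\frac{3}{2} \right)}}{10 e^{\frac{1}{2}}} + 1 - (- \frac{3 \sin{\left(\frac{3}{2} \right)}}{10 e^{\frac{1}{2}}} - \frac{9 \cos{\left(\frac{3}{2} \right)}}{10 e^{\frac{1}{2}}}) = 1.
So G(w) = - \frac{\left(- 10 e^{w} + 3 \sin{\left(3 w \right)} + 9 \cos{\left(3 w \right)}\right) e^{- w}}{10}.
Check: d/dw[- \frac{\left(- 10 e^{w} + 3 \sin{\left(3 w \right)} + 9 \cos{\left(3 w \right)}\right) e^{- w}}{10}] = 3 e^{- w} \sin{\left(3 w \right)} = G'(w).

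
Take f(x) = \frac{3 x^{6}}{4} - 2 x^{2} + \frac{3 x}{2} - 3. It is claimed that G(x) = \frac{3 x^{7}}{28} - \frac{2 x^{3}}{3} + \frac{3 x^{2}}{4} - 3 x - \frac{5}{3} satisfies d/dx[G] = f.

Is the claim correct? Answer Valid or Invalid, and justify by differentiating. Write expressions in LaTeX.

d/dx[G] = \frac{3 x^{6}}{4} - 2 x^{2} + \frac{3 x}{2} - 3
This equals f(x) exactly, so the claim holds.

Valid - the claim checks out under differentiation.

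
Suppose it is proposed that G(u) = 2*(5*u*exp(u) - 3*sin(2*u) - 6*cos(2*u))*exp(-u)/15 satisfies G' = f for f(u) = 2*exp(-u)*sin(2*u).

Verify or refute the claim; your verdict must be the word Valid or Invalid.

Invalid: d/du[G] - f = 2/3, which is not 0.

d/du[G] = (2*exp(u) + 6*sin(2*u))*exp(-u)/3
d/du[G] - f(u) = 2/3 != 0.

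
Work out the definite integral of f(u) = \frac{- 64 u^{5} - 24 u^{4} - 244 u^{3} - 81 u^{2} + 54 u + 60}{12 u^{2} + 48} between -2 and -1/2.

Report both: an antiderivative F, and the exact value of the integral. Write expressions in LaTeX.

Antiderivative: F(u) = - \frac{4 u^{4}}{3} - \frac{2 u^{3}}{3} + \frac{u^{2}}{2} + \frac{5 u}{4} + \frac{\log{\left(u^{2} + 4 \right)}}{4}; value = - \frac{\log{\left(8 \right)}}{4} + \frac{\log{\left(\frac{17}{4} \right)}}{4} + 16

Differentiate the proposed F(u) back; it has to land on f(u) exactly.
F(u) = - \frac{4 u^{4}}{3} - \frac{2 u^{3}}{3} + \frac{u^{2}}{2} + \frac{5 u}{4} + \frac{\log{\left(u^{2} + 4 \right)}}{4} is an antiderivative of f.
Check: d/du[- \frac{4 u^{4}}{3} - \frac{2 u^{3}}{3} + \frac{u^{2}}{2} + \frac{5 u}{4} + \frac{\log{\left(u^{2} + 4 \right)}}{4}] = \frac{- 64 u^{5} - 24 u^{4} - 244 u^{3} - 81 u^{2} + 54 u + 60}{12 u^{2} + 48} = f(u).
F(-1/2) = - \frac{1}{2} + \frac{\log{\left(\frac{17}{4} \right)}}{4}; F(-2) = - \frac{33}{2} + \frac{\log{\left(8 \right)}}{4}.
Integral = F(-1/2) - F(-2) = - \frac{\log{\left(8 \right)}}{4} + \frac{\log{\left(\frac{17}{4} \right)}}{4} + 16.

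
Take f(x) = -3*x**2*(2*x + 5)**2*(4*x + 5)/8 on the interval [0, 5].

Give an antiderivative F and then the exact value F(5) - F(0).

The substitution u = -x**2 - 5*x/2 works: f is exactly (dF/du)*(du/dx) for that inner function.
F(x) = -x**6 - 15*x**5/2 - 75*x**4/4 - 125*x**3/8 is an antiderivative of f.
Check: d/dx[-x**6 - 15*x**5/2 - 75*x**4/4 - 125*x**3/8] = -6*x**5 - 75*x**4/2 - 75*x**3 - 375*x**2/8, which equals f(x).
F(5) = -421875/8; F(0) = 0.
Integral = F(5) - F(0) = -421875/8.

Antiderivative: F(x) = -x**6 - 15*x**5/2 - 75*x**4/4 - 125*x**3/8; value = -421875/8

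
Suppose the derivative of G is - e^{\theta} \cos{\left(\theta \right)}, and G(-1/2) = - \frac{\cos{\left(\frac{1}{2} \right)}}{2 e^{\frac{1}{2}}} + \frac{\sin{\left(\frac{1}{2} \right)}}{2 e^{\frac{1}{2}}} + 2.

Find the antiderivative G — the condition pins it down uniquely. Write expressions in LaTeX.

G(\theta) = - \frac{e^{\theta} \sin{\left(\theta \right)}}{2} - \frac{e^{\theta} \cos{\left(\theta \right)}}{2} + 2

The proposed G(\theta) is checked by its d/d\theta: the result must match the given G'(\theta).
A general antiderivative is - \frac{e^{\theta} \sin{\left(\theta \right)}}{2} - \frac{e^{\theta} \cos{\left(\theta \right)}}{2} + C.
The condition gives C = - \frac{\cos{\left(\frac{1}{2} \right)}}{2 e^{\frac{1}{2}}} + \frac{\sin{\left(\frac{1}{2} \right)}}{2 e^{\frac{1}{2}}} + 2 - (- \frac{\cos{\left(\frac{1}{2} \right)}}{2 e^{\frac{1}{2}}} + \frac{\sin{\left(\frac{1}{2} \right)}}{2 e^{\frac{1}{2}}}) = 2.
So G(\theta) = - \frac{e^{\theta} \sin{\left(\theta \right)}}{2} - \frac{e^{\theta} \cos{\left(\theta \right)}}{2} + 2.
Check: d/d\theta[- \frac{e^{\theta} \sin{\left(\theta \right)}}{2} - \frac{e^{\theta} \cos{\left(\theta \right)}}{2} + 2] = - e^{\theta} \cos{\left(\theta \right)} = G'(\theta).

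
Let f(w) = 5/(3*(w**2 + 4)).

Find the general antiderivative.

An antiderivative F(w) passes only if d/dw[F] lands on f(w) exactly.
Check: d/dw[5*atan(w/2)/6] = 5/(3*w**2 + 12), which equals f(w).

F(w) = 5*atan(w/2)/6 + C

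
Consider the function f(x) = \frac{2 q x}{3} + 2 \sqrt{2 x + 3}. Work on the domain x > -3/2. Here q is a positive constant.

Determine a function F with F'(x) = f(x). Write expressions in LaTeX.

An antiderivative is F(x) = \frac{q x^{2}}{3} + \frac{4 x \sqrt{2 x + 3}}{3} + 2 \sqrt{2 x + 3}.

The integrand splits into summands that can be handled one at a time.
Check: d/dx[\frac{q x^{2}}{3} + \frac{4 x \sqrt{2 x + 3}}{3} + 2 \sqrt{2 x + 3}] = \frac{2 q x \sqrt{2 x + 3} + 12 x + 18}{3 \sqrt{2 x + 3}}, which equals f(x).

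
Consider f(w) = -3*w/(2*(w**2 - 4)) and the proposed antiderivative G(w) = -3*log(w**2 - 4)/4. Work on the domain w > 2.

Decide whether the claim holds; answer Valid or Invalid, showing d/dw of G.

Valid: G'(w) = f(w).

d/dw[G] = -3*w/(2*w**2 - 8)
This equals f(w) exactly, so the claim holds.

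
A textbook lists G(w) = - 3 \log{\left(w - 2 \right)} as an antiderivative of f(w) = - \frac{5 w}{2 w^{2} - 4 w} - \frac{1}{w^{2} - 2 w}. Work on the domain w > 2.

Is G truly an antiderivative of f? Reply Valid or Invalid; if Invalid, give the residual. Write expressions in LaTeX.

Invalid: d/dw[G] - f = - \frac{1}{2 w}, which is not 0.

d/dw[G] = - \frac{3}{w - 2}
d/dw[G] - f(w) = - \frac{1}{2 w} != 0.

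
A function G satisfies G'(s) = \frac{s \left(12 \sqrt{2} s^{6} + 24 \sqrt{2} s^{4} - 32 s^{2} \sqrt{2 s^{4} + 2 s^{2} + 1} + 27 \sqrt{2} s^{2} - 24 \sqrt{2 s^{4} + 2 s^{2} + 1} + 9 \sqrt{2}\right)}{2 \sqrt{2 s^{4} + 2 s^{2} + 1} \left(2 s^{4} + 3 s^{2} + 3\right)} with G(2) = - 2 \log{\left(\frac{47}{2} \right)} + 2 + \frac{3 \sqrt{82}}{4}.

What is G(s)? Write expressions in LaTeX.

G(s) = - \frac{- 3 \sqrt{2} \sqrt{2 s^{4} + 2 s^{2} + 1} + 8 \log{\left(s^{4} + \frac{3 s^{2}}{2} + \frac{3}{2} \right)} - 8}{4}

Any candidate G(s) must reproduce the stated G'(s) exactly.
A general antiderivative is \frac{3 \sqrt{s^{4} + s^{2} + \frac{1}{2}}}{2} - 2 \log{\left(s^{4} + \frac{3 s^{2}}{2} + \frac{3}{2} \right)} + C.
The condition gives C = - 2 \log{\left(\frac{47}{2} \right)} + 2 + \frac{3 \sqrt{82}}{4} - (- 2 \log{\left(\frac{47}{2} \right)} + \frac{3 \sqrt{82}}{4}) = 2.
So G(s) = - \frac{- 3 \sqrt{2} \sqrt{2 s^{4} + 2 s^{2} + 1} + 8 \log{\left(s^{4} + \frac{3 s^{2}}{2} + \frac{3}{2} \right)} - 8}{4}.
Check: d/ds[- \frac{- 3 \sqrt{2} \sqrt{2 s^{4} + 2 s^{2} + 1} + 8 \log{\left(s^{4} + \frac{3 s^{2}}{2} + \frac{3}{2} \right)} - 8}{4}] = \frac{12 \sqrt{2} s^{7} + 24 \sqrt{2} s^{5} - 32 s^{3} \sqrt{2 s^{4} + 2 s^{2} + 1} + 27 \sqrt{2} s^{3} - 24 s \sqrt{2 s^{4} + 2 s^{2} + 1} + 9 \sqrt{2} s}{4 s^{4} \sqrt{2 s^{4} + 2 s^{2} + 1} + 6 s^{2} \sqrt{2 s^{4} + 2 s^{2} + 1} + 6 \sqrt{2 s^{4} + 2 s^{2} + 1}}, which equals G'(s).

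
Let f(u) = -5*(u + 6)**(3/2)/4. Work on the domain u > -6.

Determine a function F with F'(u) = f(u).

An antiderivative is F(u) = -u**2*sqrt(u + 6)/2 - 6*u*sqrt(u + 6) - 18*sqrt(u + 6).

A first test for any F(u): its u-derivative must equal f(u) identically.
Check: d/du[-u**2*sqrt(u + 6)/2 - 6*u*sqrt(u + 6) - 18*sqrt(u + 6)] = (-5*u**2 - 60*u - 180)/(4*sqrt(u + 6)), which equals f(u).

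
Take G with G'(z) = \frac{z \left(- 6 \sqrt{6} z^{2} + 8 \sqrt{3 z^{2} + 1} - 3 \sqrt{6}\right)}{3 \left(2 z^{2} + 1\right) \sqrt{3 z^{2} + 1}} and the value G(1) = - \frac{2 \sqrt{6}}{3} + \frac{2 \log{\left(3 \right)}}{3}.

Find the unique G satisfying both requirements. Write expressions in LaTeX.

G(z) = - \sqrt{2 z^{2} + \frac{2}{3}} + \frac{2 \log{\left(2 z^{2} + 1 \right)}}{3}

Check a candidate G(z) by differentiating: d/dz[G] must match the given G'(z).
A general antiderivative is - \sqrt{2 z^{2} + \frac{2}{3}} + \frac{2 \log{\left(2 z^{2} + 1 \right)}}{3} + C.
The condition gives C = - \frac{2 \sqrt{6}}{3} + \frac{2 \log{\left(3 \right)}}{3} - (- \frac{2 \sqrt{6}}{3} + \frac{2 \log{\left(3 \right)}}{3}) = 0.
So G(z) = - \sqrt{2 z^{2} + \frac{2}{3}} + \frac{2 \log{\left(2 z^{2} + 1 \right)}}{3}.
Check: d/dz[- \sqrt{2 z^{2} + \frac{2}{3}} + \frac{2 \log{\left(2 z^{2} + 1 \right)}}{3}] = \frac{- 6 \sqrt{6} z^{3} + 8 z \sqrt{3 z^{2} + 1} - 3 \sqrt{6} z}{6 z^{2} \sqrt{3 z^{2} + 1} + 3 \sqrt{3 z^{2} + 1}}, which equals G'(z).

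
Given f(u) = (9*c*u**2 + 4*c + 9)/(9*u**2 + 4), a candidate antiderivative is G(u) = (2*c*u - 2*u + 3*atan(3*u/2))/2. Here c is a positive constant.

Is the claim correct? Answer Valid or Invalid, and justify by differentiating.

Invalid: d/du[G] - f = -1, which is not 0.

d/du[G] = (9*c*u**2 + 4*c - 9*u**2 + 5)/(9*u**2 + 4)
d/du[G] - f(u) = -1 != 0.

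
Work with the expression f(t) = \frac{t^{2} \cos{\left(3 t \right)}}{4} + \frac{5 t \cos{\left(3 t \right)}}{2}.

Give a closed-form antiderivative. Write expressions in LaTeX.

Integrate term by term and add the pieces.
Check: d/dt[\frac{t^{2} \sin{\left(3 t \right)}}{12} + \frac{5 t \sin{\left(3 t \right)}}{6} + \frac{t \cos{\left(3 t \right)}}{18} - \frac{\sin{\left(3 t \right)}}{54} + \frac{5 \cos{\left(3 t \right)}}{18}] = \frac{t^{2} \cos{\left(3 t \right)}}{4} + \frac{5 t \cos{\left(3 t \right)}}{2} = f(t).

An antiderivative is F(t) = \frac{t^{2} \sin{\left(3 t \right)}}{12} + \frac{5 t \sin{\left(3 t \right)}}{6} + \frac{t \cos{\left(3 t \right)}}{18} - \frac{\sin{\left(3 t \right)}}{54} + \frac{5 \cos{\left(3 t \right)}}{18}.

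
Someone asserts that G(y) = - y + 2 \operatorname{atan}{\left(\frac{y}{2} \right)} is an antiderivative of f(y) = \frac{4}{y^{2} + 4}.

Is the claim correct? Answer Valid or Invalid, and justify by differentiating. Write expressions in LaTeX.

Invalid: d/dy[G] - f = -1, which is not 0.

d/dy[G] = - \frac{y^{2}}{y^{2} + 4}
d/dy[G] - f(y) = -1 != 0.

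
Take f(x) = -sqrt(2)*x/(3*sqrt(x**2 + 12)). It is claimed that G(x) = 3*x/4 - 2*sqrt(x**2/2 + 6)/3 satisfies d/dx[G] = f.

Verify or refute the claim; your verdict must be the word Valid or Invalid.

d/dx[G] = (-4*sqrt(2)*x + 9*sqrt(x**2 + 12))/(12*sqrt(x**2 + 12))
d/dx[G] - f(x) = 3/4 != 0.

Invalid: d/dx[G] - f = 3/4, which is not 0.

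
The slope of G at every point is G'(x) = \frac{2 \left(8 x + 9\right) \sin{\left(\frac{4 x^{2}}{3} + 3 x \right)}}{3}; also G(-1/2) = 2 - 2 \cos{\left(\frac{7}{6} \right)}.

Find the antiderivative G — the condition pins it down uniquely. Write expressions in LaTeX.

The substitution u = \frac{4 x^{2}}{3} + 3 x works: G'(x) is exactly (dG/du)*(du/dx) for that inner function.
A general antiderivative is - 2 \cos{\left(\frac{4 x^{2}}{3} + 3 x \right)} + C.
The condition gives C = 2 - 2 \cos{\left(\frac{7}{6} \right)} - (- 2 \cos{\left(\frac{7}{6} \right)}) = 2.
So G(x) = 2 - 2 \cos{\left(\frac{4 x^{2}}{3} + 3 x \right)}.
Check: d/dx[2 - 2 \cos{\left(\frac{4 x^{2}}{3} + 3 x \right)}] = \frac{16 x \sin{\left(\frac{4 x^{2}}{3} + 3 x \right)}}{3} + 6 \sin{\left(\frac{4 x^{2}}{3} + 3 x \right)}, which equals G'(x).

G(x) = 2 - 2 \cos{\left(\frac{4 x^{2}}{3} + 3 x \right)}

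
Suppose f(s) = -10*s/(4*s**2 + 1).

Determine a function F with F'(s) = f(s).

f matches the chain-rule pattern g'(h)*h' with inner function h(s) = 4*s**2 + 1; substituting u = h(s) collapses the integral.
Check: d/ds[-5*log(4*s**2 + 1)/4] = -10*s/(4*s**2 + 1) = f(s).

An antiderivative is F(s) = -5*log(4*s**2 + 1)/4.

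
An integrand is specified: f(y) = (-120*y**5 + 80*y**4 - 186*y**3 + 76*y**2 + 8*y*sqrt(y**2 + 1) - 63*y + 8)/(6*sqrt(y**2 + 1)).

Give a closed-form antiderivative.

Recognize the product-rule pattern: f = u'v + uv' with u = 2*sqrt(y**2 + 1), v = -2*y**4 + 5*y**3/3 - 5*y**2/2 + 2*y/3 + sqrt(y**2 + 1)/3 - 1/4, so integration by parts undoes it.
Check: d/dy[-4*y**4*sqrt(y**2 + 1) + 10*y**3*sqrt(y**2 + 1)/3 - 5*y**2*sqrt(y**2 + 1) + 2*y**2/3 + 4*y*sqrt(y**2 + 1)/3 - sqrt(y**2 + 1)/2] = (-120*y**5 + 80*y**4 - 186*y**3 + 76*y**2 + 8*y*sqrt(y**2 + 1) - 63*y + 8)/(6*sqrt(y**2 + 1)) = f(y).

An antiderivative is F(y) = -4*y**4*sqrt(y**2 + 1) + 10*y**3*sqrt(y**2 + 1)/3 - 5*y**2*sqrt(y**2 + 1) + 2*y**2/3 + 4*y*sqrt(y**2 + 1)/3 - sqrt(y**2 + 1)/2.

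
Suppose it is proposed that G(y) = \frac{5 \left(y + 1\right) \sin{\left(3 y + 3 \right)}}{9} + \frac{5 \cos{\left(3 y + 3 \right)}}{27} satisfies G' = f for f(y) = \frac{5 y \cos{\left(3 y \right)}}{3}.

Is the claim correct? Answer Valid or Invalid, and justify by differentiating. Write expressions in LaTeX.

Invalid: d/dy[G] - f = - \frac{5 y \cos{\left(3 y \right)}}{3} + \frac{5 y \cos{\left(3 y + 3 \right)}}{3} + \frac{5 \cos{\left(3 y + 3 \right)}}{3}, which is not 0.

d/dy[G] = \frac{5 y \cos{\left(3 y + 3 \right)}}{3} + \frac{5 \cos{\left(3 y + 3 \right)}}{3}
d/dy[G] - f(y) = - \frac{5 y \cos{\left(3 y \right)}}{3} + \frac{5 y \cos{\left(3 y + 3 \right)}}{3} + \frac{5 \cos{\left(3 y + 3 \right)}}{3} != 0.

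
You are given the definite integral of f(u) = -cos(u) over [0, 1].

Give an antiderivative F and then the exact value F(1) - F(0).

Antiderivative: F(u) = -sin(u); value = -sin(1)

An antiderivative F(u) passes only if d/du[F] lands on f(u) exactly.
F(u) = -sin(u) is an antiderivative of f.
Check: d/du[-sin(u)] = -cos(u) = f(u).
F(1) = -sin(1); F(0) = 0.
Integral = F(1) - F(0) = -sin(1).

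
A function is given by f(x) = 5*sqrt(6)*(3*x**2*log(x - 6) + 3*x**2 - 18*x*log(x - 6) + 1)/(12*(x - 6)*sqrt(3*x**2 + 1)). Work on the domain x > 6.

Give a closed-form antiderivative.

An antiderivative is F(x) = 5*sqrt(6)*sqrt(3*x**2 + 1)*log(x - 6)/12.

Recognize the product-rule pattern: f = u'v + uv' with u = 5*sqrt(2*x**2 + 2/3)/4, v = log(x - 6), so integration by parts undoes it.
Check: d/dx[5*sqrt(6)*sqrt(3*x**2 + 1)*log(x - 6)/12] = (15*sqrt(6)*x**2*log(x - 6) + 15*sqrt(6)*x**2 - 90*sqrt(6)*x*log(x - 6) + 5*sqrt(6))/(12*x*sqrt(3*x**2 + 1) - 72*sqrt(3*x**2 + 1)), which equals f(x).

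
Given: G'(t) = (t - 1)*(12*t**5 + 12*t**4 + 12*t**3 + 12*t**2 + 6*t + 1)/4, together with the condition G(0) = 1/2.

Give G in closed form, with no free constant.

G(t) = (24*t**7 - 28*t**3 - 35*t**2 - 14*t + 28)/56

The proposed G(t) is checked by its d/dt: the result must match the given G'(t).
A general antiderivative is 3*t**7/7 - t**3/2 - 5*t**2/8 - t/4 + C.
The condition gives C = 1/2 - (0) = 1/2.
So G(t) = (24*t**7 - 28*t**3 - 35*t**2 - 14*t + 28)/56.
Check: d/dt[(24*t**7 - 28*t**3 - 35*t**2 - 14*t + 28)/56] = 3*t**6 - 3*t**2/2 - 5*t/4 - 1/4, which equals G'(t).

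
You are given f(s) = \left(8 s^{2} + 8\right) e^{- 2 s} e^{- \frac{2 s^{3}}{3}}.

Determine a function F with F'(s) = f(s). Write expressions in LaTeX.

An antiderivative is F(s) = - 4 e^{- \frac{2 s^{3}}{3} - 2 s}.

The substitution u = - \frac{2 s^{3}}{3} - 2 s works: f is exactly (dF/du)*(du/ds) for that inner function.
Check: d/ds[- 4 e^{- \frac{2 s^{3}}{3} - 2 s}] = \left(8 s^{2} + 8\right) e^{- 2 s} e^{- \frac{2 s^{3}}{3}} = f(s).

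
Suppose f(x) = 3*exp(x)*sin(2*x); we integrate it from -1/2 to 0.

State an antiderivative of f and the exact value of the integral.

Antiderivative: F(x) = 3*exp(x)*sin(2*x)/5 - 6*exp(x)*cos(2*x)/5; value = -6/5 + 3*exp(-1/2)*sin(1)/5 + 6*exp(-1/2)*cos(1)/5

Whatever form F(x) takes, F'(x) = f(x) is non-negotiable.
F(x) = 3*exp(x)*sin(2*x)/5 - 6*exp(x)*cos(2*x)/5 is an antiderivative of f.
Check: d/dx[3*exp(x)*sin(2*x)/5 - 6*exp(x)*cos(2*x)/5] = 3*exp(x)*sin(2*x) = f(x).
F(0) = -6/5; F(-1/2) = -6*exp(-1/2)*cos(1)/5 - 3*exp(-1/2)*sin(1)/5.
Integral = F(0) - F(-1/2) = -6/5 + 3*exp(-1/2)*sin(1)/5 + 6*exp(-1/2)*cos(1)/5.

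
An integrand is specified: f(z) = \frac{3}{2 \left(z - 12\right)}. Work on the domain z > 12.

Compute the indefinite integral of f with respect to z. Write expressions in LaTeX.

An antiderivative F(z) passes only if d/dz[F] lands on f(z) exactly.
Check: d/dz[\frac{3 \log{\left(\frac{z}{2} - 6 \right)}}{2}] = \frac{3}{2 z - 24}, which equals f(z).

F(z) = \frac{3 \log{\left(\frac{z}{2} - 6 \right)}}{2} + C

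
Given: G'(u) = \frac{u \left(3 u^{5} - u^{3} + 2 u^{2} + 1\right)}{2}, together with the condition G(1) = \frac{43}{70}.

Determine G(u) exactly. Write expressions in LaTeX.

G(u) = \frac{u^{2} \left(30 u^{5} - 14 u^{3} + 35 u^{2} + 35\right)}{140}

Since d/du undoes antidifferentiation here, G(u) must give back the stated G'(u).
A general antiderivative is \frac{3 u^{7}}{14} - \frac{u^{5}}{10} + \frac{u^{4}}{4} + \frac{u^{2}}{4} + C.
The condition gives C = \frac{43}{70} - (\frac{43}{70}) = 0.
So G(u) = \frac{u^{2} \left(30 u^{5} - 14 u^{3} + 35 u^{2} + 35\right)}{140}.
Check: d/du[\frac{u^{2} \left(30 u^{5} - 14 u^{3} + 35 u^{2} + 35\right)}{140}] = \frac{3 u^{6}}{2} - \frac{u^{4}}{2} + u^{3} + \frac{u}{2}, which equals G'(u).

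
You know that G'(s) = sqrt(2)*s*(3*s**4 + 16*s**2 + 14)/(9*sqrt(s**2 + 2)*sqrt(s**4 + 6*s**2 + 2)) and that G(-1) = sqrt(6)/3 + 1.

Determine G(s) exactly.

G(s) = (sqrt(2)*sqrt(s**2 + 2)*sqrt(s**4 + 6*s**2 + 2) + 9)/9

Recognize the product-rule pattern: G'(s) = u'v + uv' with u = 2*sqrt(s**2 + 2)/9, v = sqrt(s**4/2 + 3*s**2 + 1), so integration by parts undoes it.
A general antiderivative is 2*sqrt(s**2 + 2)*sqrt(s**4/2 + 3*s**2 + 1)/9 + C.
The condition gives C = sqrt(6)/3 + 1 - (sqrt(6)/3) = 1.
So G(s) = (sqrt(2)*sqrt(s**2 + 2)*sqrt(s**4 + 6*s**2 + 2) + 9)/9.
Check: d/ds[(sqrt(2)*sqrt(s**2 + 2)*sqrt(s**4 + 6*s**2 + 2) + 9)/9] = (3*sqrt(2)*s**5 + 16*sqrt(2)*s**3 + 14*sqrt(2)*s)/(9*sqrt(s**2 + 2)*sqrt(s**4 + 6*s**2 + 2)), which equals G'(s).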